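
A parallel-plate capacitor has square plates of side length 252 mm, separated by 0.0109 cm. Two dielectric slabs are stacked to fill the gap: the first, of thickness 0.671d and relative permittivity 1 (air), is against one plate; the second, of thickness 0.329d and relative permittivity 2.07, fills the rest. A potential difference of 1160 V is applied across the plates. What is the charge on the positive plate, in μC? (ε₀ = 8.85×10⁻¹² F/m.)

A = (252 mm)² = 6.35×10⁻² m².
Stacked slabs ⇒ two capacitors in series, each with the full plate area.
C₁ = κ₁ε₀A/d₁ = 1.00 × 8.85×10⁻¹² × 6.35×10⁻² / 7.31×10⁻⁵ = 7.68×10⁻⁹ F.
C₂ = κ₂ε₀A/d₂ = 2.07 × 8.85×10⁻¹² × 6.35×10⁻² / 3.59×10⁻⁵ = 3.24×10⁻⁸ F.
C = (1/C₁ + 1/C₂)⁻¹ = 6.21×10⁻⁹ F.
Q = CV = 6.21×10⁻⁹ × 1160 = 7.21×10⁻⁶ C.

Q ≈ 7.21 μC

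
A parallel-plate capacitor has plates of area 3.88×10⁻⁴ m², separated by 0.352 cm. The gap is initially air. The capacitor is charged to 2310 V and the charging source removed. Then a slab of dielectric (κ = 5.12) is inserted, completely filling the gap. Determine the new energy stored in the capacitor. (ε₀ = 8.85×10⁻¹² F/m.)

U ≈ 0.508 μJ

Initially C₁ = ε₀A/d = 8.85×10⁻¹² × 3.88×10⁻⁴ / 3.52×10⁻³ = 9.76×10⁻¹³ F.
U₁ = 2.60×10⁻⁶ J.
Isolated ⇒ Q is held fixed. C₂ = 5.12 C₁ and U = Q²/(2C), so U₂/U₁ = C₁/C₂ = 0.195.
U₂ = 0.195 × 2.60×10⁻⁶ = 5.08×10⁻⁷ J.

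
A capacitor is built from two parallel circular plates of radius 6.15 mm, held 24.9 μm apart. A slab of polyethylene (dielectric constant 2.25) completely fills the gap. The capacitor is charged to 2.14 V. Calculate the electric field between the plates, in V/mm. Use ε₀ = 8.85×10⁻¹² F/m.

E = V/d = 2.14 / 2.49×10⁻⁵ = 8.59×10⁴ V/m.

85.9 V/mm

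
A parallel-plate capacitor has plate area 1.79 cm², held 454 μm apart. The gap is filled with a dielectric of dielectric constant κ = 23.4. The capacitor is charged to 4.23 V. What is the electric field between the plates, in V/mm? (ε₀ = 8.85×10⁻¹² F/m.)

E ≈ 9.32 V/mm

E = V/d = 4.23 / 4.54×10⁻⁴ = 9.32×10³ V/m.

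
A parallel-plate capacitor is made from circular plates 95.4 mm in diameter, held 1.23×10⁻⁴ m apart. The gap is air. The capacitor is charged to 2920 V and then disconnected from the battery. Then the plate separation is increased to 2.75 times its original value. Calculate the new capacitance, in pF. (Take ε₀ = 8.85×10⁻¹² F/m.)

187 pF

A = π(95.4/2 mm)² = 7.15×10⁻³ m².
Initially C₁ = ε₀A/d = 8.85×10⁻¹² × 7.15×10⁻³ / 1.23×10⁻⁴ = 5.14×10⁻¹⁰ F.
C = ε₀A/d scales as 1/d, so C₂/C₁ = d₁/d₂ = 1/2.75 = 0.364.
C₂ = 0.364 × 5.14×10⁻¹⁰ = 1.87×10⁻¹⁰ F.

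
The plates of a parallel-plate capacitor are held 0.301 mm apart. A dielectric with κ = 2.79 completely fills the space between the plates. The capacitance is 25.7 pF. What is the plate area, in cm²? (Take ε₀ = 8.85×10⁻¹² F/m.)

A = Cd/(κε₀) = 2.57×10⁻¹¹ × 3.01×10⁻⁴ / (2.79 × 8.85×10⁻¹²) = 3.13×10⁻⁴ m².

A ≈ 3.13 cm²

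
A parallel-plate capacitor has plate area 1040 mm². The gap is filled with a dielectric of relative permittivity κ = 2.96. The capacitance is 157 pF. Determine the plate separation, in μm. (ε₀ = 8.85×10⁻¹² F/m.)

A = 1040 mm² = 1.04×10⁻³ m².
d = κε₀A/C = 2.96 × 8.85×10⁻¹² × 1.04×10⁻³ / 1.57×10⁻¹⁰ = 1.74×10⁻⁴ m.

174 μm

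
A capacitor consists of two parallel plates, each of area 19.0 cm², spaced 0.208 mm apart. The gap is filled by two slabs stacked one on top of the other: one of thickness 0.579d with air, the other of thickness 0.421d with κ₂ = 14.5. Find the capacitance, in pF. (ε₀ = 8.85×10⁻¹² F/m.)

A = 19.0 cm² = 1.90×10⁻³ m².
Stacked slabs ⇒ two capacitors in series, each with the full plate area.
C₁ = κ₁ε₀A/d₁ = 1.00 × 8.85×10⁻¹² × 1.90×10⁻³ / 1.20×10⁻⁴ = 1.40×10⁻¹⁰ F.
C₂ = κ₂ε₀A/d₂ = 14.5 × 8.85×10⁻¹² × 1.90×10⁻³ / 8.76×10⁻⁵ = 2.78×10⁻⁹ F.
C = (1/C₁ + 1/C₂)⁻¹ = 1.33×10⁻¹⁰ F.

C ≈ 133 pF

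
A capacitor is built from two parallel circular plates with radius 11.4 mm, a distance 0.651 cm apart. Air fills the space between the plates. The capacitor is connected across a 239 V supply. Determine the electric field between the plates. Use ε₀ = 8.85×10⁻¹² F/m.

36.7 V/mm

E = V/d = 239 / 6.51×10⁻³ = 3.67×10⁴ V/m.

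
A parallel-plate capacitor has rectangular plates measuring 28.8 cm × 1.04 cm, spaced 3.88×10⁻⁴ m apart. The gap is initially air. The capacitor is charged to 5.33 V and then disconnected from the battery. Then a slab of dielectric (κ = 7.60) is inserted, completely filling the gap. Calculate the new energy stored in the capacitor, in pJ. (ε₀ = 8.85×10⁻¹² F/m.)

A = 28.8 × 1.04 cm² = 3.00×10⁻³ m².
Initially C₁ = ε₀A/d = 8.85×10⁻¹² × 3.00×10⁻³ / 3.88×10⁻⁴ = 6.83×10⁻¹¹ F.
U₁ = 9.70×10⁻¹⁰ J.
Isolated ⇒ Q is held fixed. C₂ = 7.60 C₁ and U = Q²/(2C), so U₂/U₁ = C₁/C₂ = 0.132.
U₂ = 0.132 × 9.70×10⁻¹⁰ = 1.28×10⁻¹⁰ J.

128 pJ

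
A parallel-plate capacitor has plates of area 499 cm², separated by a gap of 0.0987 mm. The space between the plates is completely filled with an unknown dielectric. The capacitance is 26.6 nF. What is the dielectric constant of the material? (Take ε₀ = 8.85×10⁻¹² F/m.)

A = 499 cm² = 4.99×10⁻² m².
κ = Cd/(ε₀A) = 2.66×10⁻⁸ × 9.87×10⁻⁵ / (8.85×10⁻¹² × 4.99×10⁻²) = 5.95.

5.95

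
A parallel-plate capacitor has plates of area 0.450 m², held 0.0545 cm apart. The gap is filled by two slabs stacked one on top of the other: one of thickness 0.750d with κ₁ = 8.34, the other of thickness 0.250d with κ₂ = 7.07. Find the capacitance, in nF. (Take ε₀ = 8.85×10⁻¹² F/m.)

Stacked slabs ⇒ two capacitors in series, each with the full plate area.
C₁ = κ₁ε₀A/d₁ = 8.34 × 8.85×10⁻¹² × 0.450 / 4.09×10⁻⁴ = 8.13×10⁻⁸ F.
C₂ = κ₂ε₀A/d₂ = 7.07 × 8.85×10⁻¹² × 0.450 / 1.36×10⁻⁴ = 2.07×10⁻⁷ F.
C = (1/C₁ + 1/C₂)⁻¹ = 5.83×10⁻⁸ F.

C ≈ 58.3 nF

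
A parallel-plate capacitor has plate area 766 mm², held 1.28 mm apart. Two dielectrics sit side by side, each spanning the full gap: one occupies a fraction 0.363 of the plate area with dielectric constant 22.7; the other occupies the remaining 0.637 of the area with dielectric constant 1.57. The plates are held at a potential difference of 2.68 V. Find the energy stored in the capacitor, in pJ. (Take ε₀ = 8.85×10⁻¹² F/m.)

176 pJ

A = 766 mm² = 7.66×10⁻⁴ m².
Side-by-side slabs ⇒ two capacitors in parallel, each spanning the full gap.
C₁ = κ₁ε₀A₁/d = 22.7 × 8.85×10⁻¹² × 2.78×10⁻⁴ / 1.28×10⁻³ = 4.36×10⁻¹¹ F.
C₂ = κ₂ε₀A₂/d = 1.57 × 8.85×10⁻¹² × 4.88×10⁻⁴ / 1.28×10⁻³ = 5.30×10⁻¹² F.
C = C₁ + C₂ = 4.89×10⁻¹¹ F.
U = ½CV² = ½ × 4.89×10⁻¹¹ × (2.68)² = 1.76×10⁻¹⁰ J.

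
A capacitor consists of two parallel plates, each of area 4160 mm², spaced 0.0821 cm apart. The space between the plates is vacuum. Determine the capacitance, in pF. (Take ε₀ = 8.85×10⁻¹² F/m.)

44.8 pF

A = 4160 mm² = 4.16×10⁻³ m².
C = ε₀A/d = 8.85×10⁻¹² × 4.16×10⁻³ / 8.21×10⁻⁴ = 4.48×10⁻¹¹ F.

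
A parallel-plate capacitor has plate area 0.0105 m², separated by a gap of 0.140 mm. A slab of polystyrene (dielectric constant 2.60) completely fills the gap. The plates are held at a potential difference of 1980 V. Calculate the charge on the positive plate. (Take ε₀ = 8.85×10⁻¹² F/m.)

Q ≈ 3.42 μC

C = κε₀A/d = 2.60 × 8.85×10⁻¹² × 1.05×10⁻² / 1.40×10⁻⁴ = 1.73×10⁻⁹ F.
Q = CV = 1.73×10⁻⁹ × 1980 = 3.42×10⁻⁶ C.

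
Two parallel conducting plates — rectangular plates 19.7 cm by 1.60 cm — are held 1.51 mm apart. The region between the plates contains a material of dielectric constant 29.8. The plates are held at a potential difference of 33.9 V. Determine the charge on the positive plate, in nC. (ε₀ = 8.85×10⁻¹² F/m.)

18.7 nC

A = 19.7 × 1.60 cm² = 3.15×10⁻³ m².
C = κε₀A/d = 29.8 × 8.85×10⁻¹² × 3.15×10⁻³ / 1.51×10⁻³ = 5.51×10⁻¹⁰ F.
Q = CV = 5.51×10⁻¹⁰ × 33.9 = 1.87×10⁻⁸ C.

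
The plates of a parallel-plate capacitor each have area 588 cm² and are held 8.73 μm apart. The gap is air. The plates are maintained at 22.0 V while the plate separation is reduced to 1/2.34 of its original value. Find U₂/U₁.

Battery connected ⇒ V is held fixed.
C₂ = 2.34 C₁ and U = ½CV², so U₂/U₁ = C₂/C₁ = 2.34.

U₂/U₁ ≈ 2.34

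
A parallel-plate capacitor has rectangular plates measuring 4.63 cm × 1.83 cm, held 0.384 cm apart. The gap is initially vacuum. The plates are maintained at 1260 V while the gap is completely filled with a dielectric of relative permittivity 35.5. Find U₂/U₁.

Battery connected ⇒ V is held fixed.
C₂ = 35.5 C₁ and U = ½CV², so U₂/U₁ = C₂/C₁ = 35.5.

U₂/U₁ ≈ 35.5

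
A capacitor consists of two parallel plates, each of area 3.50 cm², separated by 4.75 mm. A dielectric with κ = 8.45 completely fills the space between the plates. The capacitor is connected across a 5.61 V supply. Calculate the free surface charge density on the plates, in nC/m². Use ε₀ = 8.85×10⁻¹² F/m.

A = 3.50 cm² = 3.50×10⁻⁴ m².
C = κε₀A/d = 8.45 × 8.85×10⁻¹² × 3.50×10⁻⁴ / 4.75×10⁻³ = 5.51×10⁻¹² F.
σ = Q/A = CV/A = 5.51×10⁻¹² × 5.61 / 3.50×10⁻⁴ = 8.83×10⁻⁸ C/m².

σ ≈ 88.3 nC/m²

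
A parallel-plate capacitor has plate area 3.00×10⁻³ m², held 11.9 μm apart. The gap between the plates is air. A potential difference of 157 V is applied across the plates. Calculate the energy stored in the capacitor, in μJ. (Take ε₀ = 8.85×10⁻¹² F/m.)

C = ε₀A/d = 8.85×10⁻¹² × 3.00×10⁻³ / 1.19×10⁻⁵ = 2.23×10⁻⁹ F.
U = ½CV² = ½ × 2.23×10⁻⁹ × (157)² = 2.75×10⁻⁵ J.

U ≈ 27.5 μJ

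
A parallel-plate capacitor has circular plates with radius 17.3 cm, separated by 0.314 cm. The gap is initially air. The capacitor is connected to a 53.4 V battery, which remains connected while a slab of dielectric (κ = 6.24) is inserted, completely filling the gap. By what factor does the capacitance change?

C = κε₀A/d scales with κ, so C₂/C₁ = κ = 6.24.

C₂/C₁ ≈ 6.24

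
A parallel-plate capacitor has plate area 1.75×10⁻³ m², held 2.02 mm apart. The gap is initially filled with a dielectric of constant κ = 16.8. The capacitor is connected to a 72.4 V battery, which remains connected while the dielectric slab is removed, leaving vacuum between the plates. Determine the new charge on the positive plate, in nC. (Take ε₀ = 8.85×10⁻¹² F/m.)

Q ≈ 0.555 nC

Initially C₁ = κε₀A/d = 16.8 × 8.85×10⁻¹² × 1.75×10⁻³ / 2.02×10⁻³ = 1.29×10⁻¹⁰ F.
Q₁ = 9.33×10⁻⁹ C.
Battery connected ⇒ V is held fixed. C₂ = 0.0595 C₁ and Q = CV, so Q₂/Q₁ = C₂/C₁ = 0.0595.
Q₂ = 0.0595 × 9.33×10⁻⁹ = 5.55×10⁻¹⁰ C.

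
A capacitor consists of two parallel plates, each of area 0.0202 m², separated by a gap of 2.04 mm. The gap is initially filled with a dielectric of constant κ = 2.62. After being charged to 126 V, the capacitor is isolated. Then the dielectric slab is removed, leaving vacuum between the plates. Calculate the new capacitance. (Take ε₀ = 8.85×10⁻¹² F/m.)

C ≈ 87.6 pF

Initially C₁ = κε₀A/d = 2.62 × 8.85×10⁻¹² × 2.02×10⁻² / 2.04×10⁻³ = 2.30×10⁻¹⁰ F.
C = κε₀A/d scales with κ, so C₂/C₁ = 1/κ = 1/2.62 = 0.382.
C₂ = 0.382 × 2.30×10⁻¹⁰ = 8.76×10⁻¹¹ F.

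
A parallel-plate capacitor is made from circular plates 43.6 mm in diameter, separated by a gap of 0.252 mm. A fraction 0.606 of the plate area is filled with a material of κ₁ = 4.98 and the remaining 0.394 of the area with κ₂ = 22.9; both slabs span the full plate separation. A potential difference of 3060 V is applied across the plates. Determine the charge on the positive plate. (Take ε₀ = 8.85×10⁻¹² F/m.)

Q ≈ 1.93 μC

A = π(43.6/2 mm)² = 1.49×10⁻³ m².
Side-by-side slabs ⇒ two capacitors in parallel, each spanning the full gap.
C₁ = κ₁ε₀A₁/d = 4.98 × 8.85×10⁻¹² × 9.05×10⁻⁴ / 2.52×10⁻⁴ = 1.58×10⁻¹⁰ F.
C₂ = κ₂ε₀A₂/d = 22.9 × 8.85×10⁻¹² × 5.88×10⁻⁴ / 2.52×10⁻⁴ = 4.73×10⁻¹⁰ F.
C = C₁ + C₂ = 6.31×10⁻¹⁰ F.
Q = CV = 6.31×10⁻¹⁰ × 3060 = 1.93×10⁻⁶ C.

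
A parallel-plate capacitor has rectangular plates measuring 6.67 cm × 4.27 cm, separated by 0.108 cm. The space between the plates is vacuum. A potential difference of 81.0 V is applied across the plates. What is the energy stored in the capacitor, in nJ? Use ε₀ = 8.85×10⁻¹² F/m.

A = 6.67 × 4.27 cm² = 2.85×10⁻³ m².
C = ε₀A/d = 8.85×10⁻¹² × 2.85×10⁻³ / 1.08×10⁻³ = 2.33×10⁻¹¹ F.
U = ½CV² = ½ × 2.33×10⁻¹¹ × (81.0)² = 7.66×10⁻⁸ J.

U ≈ 76.6 nJ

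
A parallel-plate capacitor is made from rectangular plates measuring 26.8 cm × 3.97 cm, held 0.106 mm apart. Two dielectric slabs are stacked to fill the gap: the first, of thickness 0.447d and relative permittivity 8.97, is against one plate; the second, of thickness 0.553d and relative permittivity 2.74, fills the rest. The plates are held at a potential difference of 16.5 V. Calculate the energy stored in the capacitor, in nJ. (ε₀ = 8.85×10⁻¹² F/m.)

A = 26.8 × 3.97 cm² = 1.06×10⁻² m².
Stacked slabs ⇒ two capacitors in series, each with the full plate area.
C₁ = κ₁ε₀A/d₁ = 8.97 × 8.85×10⁻¹² × 1.06×10⁻² / 4.74×10⁻⁵ = 1.78×10⁻⁸ F.
C₂ = κ₂ε₀A/d₂ = 2.74 × 8.85×10⁻¹² × 1.06×10⁻² / 5.86×10⁻⁵ = 4.40×10⁻⁹ F.
C = (1/C₁ + 1/C₂)⁻¹ = 3.53×10⁻⁹ F.
U = ½CV² = ½ × 3.53×10⁻⁹ × (16.5)² = 4.80×10⁻⁷ J.

U ≈ 480 nJ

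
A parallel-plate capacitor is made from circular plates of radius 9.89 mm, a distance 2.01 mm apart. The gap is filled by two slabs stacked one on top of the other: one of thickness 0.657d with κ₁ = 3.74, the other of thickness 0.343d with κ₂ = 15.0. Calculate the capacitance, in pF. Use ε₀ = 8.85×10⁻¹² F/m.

C ≈ 6.81 pF

A = π(9.89 mm)² = 3.07×10⁻⁴ m².
Stacked slabs ⇒ two capacitors in series, each with the full plate area.
C₁ = κ₁ε₀A/d₁ = 3.74 × 8.85×10⁻¹² × 3.07×10⁻⁴ / 1.32×10⁻³ = 7.70×10⁻¹² F.
C₂ = κ₂ε₀A/d₂ = 15.0 × 8.85×10⁻¹² × 3.07×10⁻⁴ / 6.89×10⁻⁴ = 5.92×10⁻¹¹ F.
C = (1/C₁ + 1/C₂)⁻¹ = 6.81×10⁻¹² F.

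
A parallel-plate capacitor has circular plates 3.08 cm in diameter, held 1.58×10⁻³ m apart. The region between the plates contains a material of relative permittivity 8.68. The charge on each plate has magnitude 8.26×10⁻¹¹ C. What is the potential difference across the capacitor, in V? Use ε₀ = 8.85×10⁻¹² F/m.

V ≈ 2.28 V

A = π(3.08/2 cm)² = 7.45×10⁻⁴ m².
C = κε₀A/d = 8.68 × 8.85×10⁻¹² × 7.45×10⁻⁴ / 1.58×10⁻³ = 3.62×10⁻¹¹ F.
V = Q/C = 8.26×10⁻¹¹ / 3.62×10⁻¹¹ = 2.28 V.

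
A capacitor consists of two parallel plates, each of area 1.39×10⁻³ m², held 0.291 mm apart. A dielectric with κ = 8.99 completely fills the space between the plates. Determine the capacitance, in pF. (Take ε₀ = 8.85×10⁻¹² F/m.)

C ≈ 380 pF

C = κε₀A/d = 8.99 × 8.85×10⁻¹² × 1.39×10⁻³ / 2.91×10⁻⁴ = 3.80×10⁻¹⁰ F.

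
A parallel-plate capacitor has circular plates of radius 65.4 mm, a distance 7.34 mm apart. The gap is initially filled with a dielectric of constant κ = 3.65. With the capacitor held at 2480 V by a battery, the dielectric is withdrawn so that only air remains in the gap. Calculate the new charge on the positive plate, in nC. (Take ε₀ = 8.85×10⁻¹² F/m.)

Q ≈ 40.2 nC

A = π(65.4 mm)² = 1.34×10⁻² m².
Initially C₁ = κε₀A/d = 3.65 × 8.85×10⁻¹² × 1.34×10⁻² / 7.34×10⁻³ = 5.91×10⁻¹¹ F.
Q₁ = 1.47×10⁻⁷ C.
Battery connected ⇒ V is held fixed. C₂ = 0.274 C₁ and Q = CV, so Q₂/Q₁ = C₂/C₁ = 0.274.
Q₂ = 0.274 × 1.47×10⁻⁷ = 4.02×10⁻⁸ C.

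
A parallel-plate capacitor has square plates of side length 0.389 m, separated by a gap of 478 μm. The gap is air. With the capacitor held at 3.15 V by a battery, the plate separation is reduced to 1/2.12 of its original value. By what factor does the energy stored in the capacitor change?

Battery connected ⇒ V is held fixed.
C₂ = 2.12 C₁ and U = ½CV², so U₂/U₁ = C₂/C₁ = 2.12.

2.12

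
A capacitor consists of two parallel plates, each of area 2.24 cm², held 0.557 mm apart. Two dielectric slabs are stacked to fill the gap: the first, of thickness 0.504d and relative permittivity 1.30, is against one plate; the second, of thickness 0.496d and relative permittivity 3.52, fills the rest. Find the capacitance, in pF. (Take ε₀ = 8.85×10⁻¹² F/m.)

A = 2.24 cm² = 2.24×10⁻⁴ m².
Stacked slabs ⇒ two capacitors in series, each with the full plate area.
C₁ = κ₁ε₀A/d₁ = 1.30 × 8.85×10⁻¹² × 2.24×10⁻⁴ / 2.81×10⁻⁴ = 9.18×10⁻¹² F.
C₂ = κ₂ε₀A/d₂ = 3.52 × 8.85×10⁻¹² × 2.24×10⁻⁴ / 2.76×10⁻⁴ = 2.53×10⁻¹¹ F.
C = (1/C₁ + 1/C₂)⁻¹ = 6.73×10⁻¹² F.

C ≈ 6.73 pF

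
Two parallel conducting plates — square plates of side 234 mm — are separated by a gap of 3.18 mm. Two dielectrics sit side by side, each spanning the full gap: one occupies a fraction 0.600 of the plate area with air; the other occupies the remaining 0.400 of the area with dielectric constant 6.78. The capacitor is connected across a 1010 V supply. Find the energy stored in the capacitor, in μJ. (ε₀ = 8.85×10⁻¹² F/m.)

A = (234 mm)² = 5.48×10⁻² m².
Side-by-side slabs ⇒ two capacitors in parallel, each spanning the full gap.
C₁ = κ₁ε₀A₁/d = 1.00 × 8.85×10⁻¹² × 3.29×10⁻² / 3.18×10⁻³ = 9.14×10⁻¹¹ F.
C₂ = κ₂ε₀A₂/d = 6.78 × 8.85×10⁻¹² × 2.19×10⁻² / 3.18×10⁻³ = 4.13×10⁻¹⁰ F.
C = C₁ + C₂ = 5.05×10⁻¹⁰ F.
U = ½CV² = ½ × 5.05×10⁻¹⁰ × (1010)² = 2.57×10⁻⁴ J.

U ≈ 257 μJ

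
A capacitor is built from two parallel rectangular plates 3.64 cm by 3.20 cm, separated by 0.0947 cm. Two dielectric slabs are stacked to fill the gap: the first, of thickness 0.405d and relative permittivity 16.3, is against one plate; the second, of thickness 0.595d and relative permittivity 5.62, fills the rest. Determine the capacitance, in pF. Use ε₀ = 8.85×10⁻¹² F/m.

A = 3.64 × 3.20 cm² = 1.16×10⁻³ m².
Stacked slabs ⇒ two capacitors in series, each with the full plate area.
C₁ = κ₁ε₀A/d₁ = 16.3 × 8.85×10⁻¹² × 1.16×10⁻³ / 3.84×10⁻⁴ = 4.38×10⁻¹⁰ F.
C₂ = κ₂ε₀A/d₂ = 5.62 × 8.85×10⁻¹² × 1.16×10⁻³ / 5.63×10⁻⁴ = 1.03×10⁻¹⁰ F.
C = (1/C₁ + 1/C₂)⁻¹ = 8.33×10⁻¹¹ F.

C ≈ 83.3 pF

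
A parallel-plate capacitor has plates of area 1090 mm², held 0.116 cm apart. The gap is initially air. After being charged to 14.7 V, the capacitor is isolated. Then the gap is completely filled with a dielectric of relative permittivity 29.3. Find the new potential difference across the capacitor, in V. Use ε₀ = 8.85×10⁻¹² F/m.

0.502 V

A = 1090 mm² = 1.09×10⁻³ m².
Initially C₁ = ε₀A/d = 8.85×10⁻¹² × 1.09×10⁻³ / 1.16×10⁻³ = 8.32×10⁻¹² F.
V₁ = 14.7 V.
Isolated ⇒ Q is held fixed. C₂ = 29.3 C₁ and V = Q/C, so V₂/V₁ = C₁/C₂ = 0.0341.
V₂ = 0.0341 × 14.7 = 0.502 V.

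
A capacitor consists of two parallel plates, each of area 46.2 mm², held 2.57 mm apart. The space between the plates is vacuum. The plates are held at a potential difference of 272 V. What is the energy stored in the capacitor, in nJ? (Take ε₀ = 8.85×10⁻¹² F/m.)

U ≈ 5.89 nJ

A = 46.2 mm² = 4.62×10⁻⁵ m².
C = ε₀A/d = 8.85×10⁻¹² × 4.62×10⁻⁵ / 2.57×10⁻³ = 1.59×10⁻¹³ F.
U = ½CV² = ½ × 1.59×10⁻¹³ × (272)² = 5.89×10⁻⁹ J.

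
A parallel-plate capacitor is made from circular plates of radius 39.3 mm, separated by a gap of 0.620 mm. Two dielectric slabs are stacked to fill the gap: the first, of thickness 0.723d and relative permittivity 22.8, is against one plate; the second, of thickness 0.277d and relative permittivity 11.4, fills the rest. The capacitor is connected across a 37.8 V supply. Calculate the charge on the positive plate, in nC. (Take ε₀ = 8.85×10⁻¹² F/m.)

A = π(39.3 mm)² = 4.85×10⁻³ m².
Stacked slabs ⇒ two capacitors in series, each with the full plate area.
C₁ = κ₁ε₀A/d₁ = 22.8 × 8.85×10⁻¹² × 4.85×10⁻³ / 4.48×10⁻⁴ = 2.18×10⁻⁹ F.
C₂ = κ₂ε₀A/d₂ = 11.4 × 8.85×10⁻¹² × 4.85×10⁻³ / 1.72×10⁻⁴ = 2.85×10⁻⁹ F.
C = (1/C₁ + 1/C₂)⁻¹ = 1.24×10⁻⁹ F.
Q = CV = 1.24×10⁻⁹ × 37.8 = 4.67×10⁻⁸ C.

Q ≈ 46.7 nC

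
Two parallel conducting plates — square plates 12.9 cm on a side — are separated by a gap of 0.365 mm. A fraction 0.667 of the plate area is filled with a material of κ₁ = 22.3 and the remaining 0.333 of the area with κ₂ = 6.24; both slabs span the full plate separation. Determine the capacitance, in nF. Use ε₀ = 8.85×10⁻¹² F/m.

A = (12.9 cm)² = 1.66×10⁻² m².
Side-by-side slabs ⇒ two capacitors in parallel, each spanning the full gap.
C₁ = κ₁ε₀A₁/d = 22.3 × 8.85×10⁻¹² × 1.11×10⁻² / 3.65×10⁻⁴ = 6.00×10⁻⁹ F.
C₂ = κ₂ε₀A₂/d = 6.24 × 8.85×10⁻¹² × 5.54×10⁻³ / 3.65×10⁻⁴ = 8.38×10⁻¹⁰ F.
C = C₁ + C₂ = 6.84×10⁻⁹ F.

C ≈ 6.84 nF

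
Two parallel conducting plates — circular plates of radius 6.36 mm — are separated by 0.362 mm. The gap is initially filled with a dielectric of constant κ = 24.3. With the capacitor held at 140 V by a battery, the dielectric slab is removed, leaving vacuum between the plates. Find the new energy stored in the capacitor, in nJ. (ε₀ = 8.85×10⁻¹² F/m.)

30.4 nJ

A = π(6.36 mm)² = 1.27×10⁻⁴ m².
Initially C₁ = κε₀A/d = 24.3 × 8.85×10⁻¹² × 1.27×10⁻⁴ / 3.62×10⁻⁴ = 7.55×10⁻¹¹ F.
U₁ = 7.40×10⁻⁷ J.
Battery connected ⇒ V is held fixed. C₂ = 0.0412 C₁ and U = ½CV², so U₂/U₁ = C₂/C₁ = 0.0412.
U₂ = 0.0412 × 7.40×10⁻⁷ = 3.04×10⁻⁸ J.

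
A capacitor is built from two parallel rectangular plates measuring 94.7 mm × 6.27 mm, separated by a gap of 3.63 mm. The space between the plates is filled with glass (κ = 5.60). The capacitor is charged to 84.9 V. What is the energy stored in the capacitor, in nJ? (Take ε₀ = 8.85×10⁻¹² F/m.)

U ≈ 29.2 nJ

A = 94.7 × 6.27 mm² = 5.94×10⁻⁴ m².
C = κε₀A/d = 5.60 × 8.85×10⁻¹² × 5.94×10⁻⁴ / 3.63×10⁻³ = 8.11×10⁻¹² F.
U = ½CV² = ½ × 8.11×10⁻¹² × (84.9)² = 2.92×10⁻⁸ J.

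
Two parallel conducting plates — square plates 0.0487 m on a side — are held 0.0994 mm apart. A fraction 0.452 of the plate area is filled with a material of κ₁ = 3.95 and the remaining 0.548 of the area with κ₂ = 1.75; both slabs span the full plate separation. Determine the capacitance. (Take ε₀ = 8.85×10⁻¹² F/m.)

0.580 nF

A = (0.0487 m)² = 2.37×10⁻³ m².
Side-by-side slabs ⇒ two capacitors in parallel, each spanning the full gap.
C₁ = κ₁ε₀A₁/d = 3.95 × 8.85×10⁻¹² × 1.07×10⁻³ / 9.94×10⁻⁵ = 3.77×10⁻¹⁰ F.
C₂ = κ₂ε₀A₂/d = 1.75 × 8.85×10⁻¹² × 1.30×10⁻³ / 9.94×10⁻⁵ = 2.03×10⁻¹⁰ F.
C = C₁ + C₂ = 5.80×10⁻¹⁰ F.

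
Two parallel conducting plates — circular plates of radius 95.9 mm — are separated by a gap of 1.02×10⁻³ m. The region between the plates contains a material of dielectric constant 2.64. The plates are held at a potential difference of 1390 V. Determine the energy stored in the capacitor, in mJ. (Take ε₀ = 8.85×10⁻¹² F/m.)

0.639 mJ

A = π(95.9 mm)² = 2.89×10⁻² m².
C = κε₀A/d = 2.64 × 8.85×10⁻¹² × 2.89×10⁻² / 1.02×10⁻³ = 6.62×10⁻¹⁰ F.
U = ½CV² = ½ × 6.62×10⁻¹⁰ × (1390)² = 6.39×10⁻⁴ J.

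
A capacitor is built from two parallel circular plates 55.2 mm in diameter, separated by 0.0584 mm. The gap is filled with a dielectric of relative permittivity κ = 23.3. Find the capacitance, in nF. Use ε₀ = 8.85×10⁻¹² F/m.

A = π(55.2/2 mm)² = 2.39×10⁻³ m².
C = κε₀A/d = 23.3 × 8.85×10⁻¹² × 2.39×10⁻³ / 5.84×10⁻⁵ = 8.45×10⁻⁹ F.

C ≈ 8.45 nF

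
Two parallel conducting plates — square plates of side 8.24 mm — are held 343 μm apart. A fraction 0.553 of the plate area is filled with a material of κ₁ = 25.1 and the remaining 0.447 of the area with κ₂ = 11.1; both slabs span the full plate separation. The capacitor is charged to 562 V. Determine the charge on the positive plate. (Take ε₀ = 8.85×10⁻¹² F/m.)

Q ≈ 18.6 nC

A = (8.24 mm)² = 6.79×10⁻⁵ m².
Side-by-side slabs ⇒ two capacitors in parallel, each spanning the full gap.
C₁ = κ₁ε₀A₁/d = 25.1 × 8.85×10⁻¹² × 3.75×10⁻⁵ / 3.43×10⁻⁴ = 2.43×10⁻¹¹ F.
C₂ = κ₂ε₀A₂/d = 11.1 × 8.85×10⁻¹² × 3.04×10⁻⁵ / 3.43×10⁻⁴ = 8.69×10⁻¹² F.
C = C₁ + C₂ = 3.30×10⁻¹¹ F.
Q = CV = 3.30×10⁻¹¹ × 562 = 1.86×10⁻⁸ C.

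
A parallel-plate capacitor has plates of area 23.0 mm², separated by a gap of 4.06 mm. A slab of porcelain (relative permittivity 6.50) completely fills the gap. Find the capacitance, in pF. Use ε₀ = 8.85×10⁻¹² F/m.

C ≈ 0.326 pF

A = 23.0 mm² = 2.30×10⁻⁵ m².
C = κε₀A/d = 6.50 × 8.85×10⁻¹² × 2.30×10⁻⁵ / 4.06×10⁻³ = 3.26×10⁻¹³ F.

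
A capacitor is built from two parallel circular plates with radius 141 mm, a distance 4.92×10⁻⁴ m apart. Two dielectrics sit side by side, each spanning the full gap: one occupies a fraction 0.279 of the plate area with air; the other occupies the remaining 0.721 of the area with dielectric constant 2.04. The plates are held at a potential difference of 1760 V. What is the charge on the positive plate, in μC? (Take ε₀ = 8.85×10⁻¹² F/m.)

3.46 μC

A = π(141 mm)² = 6.25×10⁻² m².
Side-by-side slabs ⇒ two capacitors in parallel, each spanning the full gap.
C₁ = κ₁ε₀A₁/d = 1.00 × 8.85×10⁻¹² × 1.74×10⁻² / 4.92×10⁻⁴ = 3.13×10⁻¹⁰ F.
C₂ = κ₂ε₀A₂/d = 2.04 × 8.85×10⁻¹² × 4.50×10⁻² / 4.92×10⁻⁴ = 1.65×10⁻⁹ F.
C = C₁ + C₂ = 1.97×10⁻⁹ F.
Q = CV = 1.97×10⁻⁹ × 1760 = 3.46×10⁻⁶ C.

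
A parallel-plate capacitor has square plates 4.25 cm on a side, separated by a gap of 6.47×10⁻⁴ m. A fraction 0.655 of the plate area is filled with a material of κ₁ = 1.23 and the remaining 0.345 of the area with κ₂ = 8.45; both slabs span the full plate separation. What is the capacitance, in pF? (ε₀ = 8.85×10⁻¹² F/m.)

C ≈ 91.9 pF

A = (4.25 cm)² = 1.81×10⁻³ m².
Side-by-side slabs ⇒ two capacitors in parallel, each spanning the full gap.
C₁ = κ₁ε₀A₁/d = 1.23 × 8.85×10⁻¹² × 1.18×10⁻³ / 6.47×10⁻⁴ = 1.99×10⁻¹¹ F.
C₂ = κ₂ε₀A₂/d = 8.45 × 8.85×10⁻¹² × 6.23×10⁻⁴ / 6.47×10⁻⁴ = 7.20×10⁻¹¹ F.
C = C₁ + C₂ = 9.19×10⁻¹¹ F.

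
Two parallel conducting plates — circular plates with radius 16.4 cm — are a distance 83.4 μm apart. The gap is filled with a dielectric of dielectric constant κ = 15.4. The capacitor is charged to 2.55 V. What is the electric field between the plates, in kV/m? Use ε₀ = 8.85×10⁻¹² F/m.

E = V/d = 2.55 / 8.34×10⁻⁵ = 3.06×10⁴ V/m.

30.6 kV/m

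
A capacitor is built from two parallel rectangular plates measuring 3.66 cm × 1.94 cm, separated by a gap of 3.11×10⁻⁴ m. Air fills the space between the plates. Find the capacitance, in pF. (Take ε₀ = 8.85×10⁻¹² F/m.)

20.2 pF

A = 3.66 × 1.94 cm² = 7.10×10⁻⁴ m².
C = ε₀A/d = 8.85×10⁻¹² × 7.10×10⁻⁴ / 3.11×10⁻⁴ = 2.02×10⁻¹¹ F.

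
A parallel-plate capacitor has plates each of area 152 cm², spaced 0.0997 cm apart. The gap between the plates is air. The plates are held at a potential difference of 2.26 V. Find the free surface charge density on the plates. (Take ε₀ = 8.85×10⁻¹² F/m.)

σ ≈ 20.1 nC/m²

A = 152 cm² = 1.52×10⁻² m².
C = ε₀A/d = 8.85×10⁻¹² × 1.52×10⁻² / 9.97×10⁻⁴ = 1.35×10⁻¹⁰ F.
σ = Q/A = CV/A = 1.35×10⁻¹⁰ × 2.26 / 1.52×10⁻² = 2.01×10⁻⁸ C/m².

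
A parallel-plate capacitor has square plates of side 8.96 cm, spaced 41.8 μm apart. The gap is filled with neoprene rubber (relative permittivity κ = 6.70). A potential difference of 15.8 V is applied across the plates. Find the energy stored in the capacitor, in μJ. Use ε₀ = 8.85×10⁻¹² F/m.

A = (8.96 cm)² = 8.03×10⁻³ m².
C = κε₀A/d = 6.70 × 8.85×10⁻¹² × 8.03×10⁻³ / 4.18×10⁻⁵ = 1.14×10⁻⁸ F.
U = ½CV² = ½ × 1.14×10⁻⁸ × (15.8)² = 1.42×10⁻⁶ J.

U ≈ 1.42 μJ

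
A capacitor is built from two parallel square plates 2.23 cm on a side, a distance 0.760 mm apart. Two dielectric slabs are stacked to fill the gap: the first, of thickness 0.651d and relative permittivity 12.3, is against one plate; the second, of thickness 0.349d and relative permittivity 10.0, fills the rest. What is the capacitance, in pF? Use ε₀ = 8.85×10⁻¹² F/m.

C ≈ 65.9 pF

A = (2.23 cm)² = 4.97×10⁻⁴ m².
Stacked slabs ⇒ two capacitors in series, each with the full plate area.
C₁ = κ₁ε₀A/d₁ = 12.3 × 8.85×10⁻¹² × 4.97×10⁻⁴ / 4.95×10⁻⁴ = 1.09×10⁻¹⁰ F.
C₂ = κ₂ε₀A/d₂ = 10.0 × 8.85×10⁻¹² × 4.97×10⁻⁴ / 2.65×10⁻⁴ = 1.66×10⁻¹⁰ F.
C = (1/C₁ + 1/C₂)⁻¹ = 6.59×10⁻¹¹ F.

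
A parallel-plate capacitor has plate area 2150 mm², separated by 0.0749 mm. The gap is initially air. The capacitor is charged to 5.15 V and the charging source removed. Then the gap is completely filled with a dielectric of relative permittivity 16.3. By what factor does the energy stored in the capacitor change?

U₂/U₁ ≈ 0.0613

Isolated ⇒ Q is held fixed.
C₂ = 16.3 C₁ and U = Q²/(2C), so U₂/U₁ = C₁/C₂ = 0.0613.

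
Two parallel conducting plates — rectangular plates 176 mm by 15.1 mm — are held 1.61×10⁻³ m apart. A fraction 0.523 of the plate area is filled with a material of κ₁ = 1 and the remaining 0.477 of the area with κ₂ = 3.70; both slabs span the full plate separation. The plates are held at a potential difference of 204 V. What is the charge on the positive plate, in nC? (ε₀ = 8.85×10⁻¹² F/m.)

A = 176 × 15.1 mm² = 2.66×10⁻³ m².
Side-by-side slabs ⇒ two capacitors in parallel, each spanning the full gap.
C₁ = κ₁ε₀A₁/d = 1.00 × 8.85×10⁻¹² × 1.39×10⁻³ / 1.61×10⁻³ = 7.64×10⁻¹² F.
C₂ = κ₂ε₀A₂/d = 3.70 × 8.85×10⁻¹² × 1.27×10⁻³ / 1.61×10⁻³ = 2.58×10⁻¹¹ F.
C = C₁ + C₂ = 3.34×10⁻¹¹ F.
Q = CV = 3.34×10⁻¹¹ × 204 = 6.82×10⁻⁹ C.

6.82 nC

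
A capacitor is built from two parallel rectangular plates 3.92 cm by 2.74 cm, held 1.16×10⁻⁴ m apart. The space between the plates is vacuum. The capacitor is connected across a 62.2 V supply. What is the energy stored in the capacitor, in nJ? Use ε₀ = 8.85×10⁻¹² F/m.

A = 3.92 × 2.74 cm² = 1.07×10⁻³ m².
C = ε₀A/d = 8.85×10⁻¹² × 1.07×10⁻³ / 1.16×10⁻⁴ = 8.19×10⁻¹¹ F.
U = ½CV² = ½ × 8.19×10⁻¹¹ × (62.2)² = 1.59×10⁻⁷ J.

U ≈ 159 nJ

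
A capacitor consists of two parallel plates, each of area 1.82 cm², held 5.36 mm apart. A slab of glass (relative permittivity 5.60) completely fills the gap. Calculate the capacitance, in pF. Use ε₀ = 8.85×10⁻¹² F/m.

A = 1.82 cm² = 1.82×10⁻⁴ m².
C = κε₀A/d = 5.60 × 8.85×10⁻¹² × 1.82×10⁻⁴ / 5.36×10⁻³ = 1.68×10⁻¹² F.

1.68 pF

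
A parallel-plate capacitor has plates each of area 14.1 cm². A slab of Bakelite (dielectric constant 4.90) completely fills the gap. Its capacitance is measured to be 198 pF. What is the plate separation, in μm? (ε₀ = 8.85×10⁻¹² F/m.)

A = 14.1 cm² = 1.41×10⁻³ m².
d = κε₀A/C = 4.90 × 8.85×10⁻¹² × 1.41×10⁻³ / 1.98×10⁻¹⁰ = 3.09×10⁻⁴ m.

309 μm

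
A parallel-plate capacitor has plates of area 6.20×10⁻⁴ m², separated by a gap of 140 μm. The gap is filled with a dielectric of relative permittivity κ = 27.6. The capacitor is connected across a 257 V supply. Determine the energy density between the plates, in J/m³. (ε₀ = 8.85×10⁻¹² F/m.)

E = V/d = 257 / 1.40×10⁻⁴ = 1.84×10⁶ V/m.
u = ½κε₀E² = ½ × 27.6 × 8.85×10⁻¹² × (1.84×10⁶)² = 4.12×10² J/m³.

412 J/m³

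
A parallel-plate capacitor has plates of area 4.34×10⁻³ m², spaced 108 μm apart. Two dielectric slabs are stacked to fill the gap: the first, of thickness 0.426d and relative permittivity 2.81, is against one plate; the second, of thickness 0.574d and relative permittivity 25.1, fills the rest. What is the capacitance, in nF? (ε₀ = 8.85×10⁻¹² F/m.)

Stacked slabs ⇒ two capacitors in series, each with the full plate area.
C₁ = κ₁ε₀A/d₁ = 2.81 × 8.85×10⁻¹² × 4.34×10⁻³ / 4.60×10⁻⁵ = 2.35×10⁻⁹ F.
C₂ = κ₂ε₀A/d₂ = 25.1 × 8.85×10⁻¹² × 4.34×10⁻³ / 6.20×10⁻⁵ = 1.56×10⁻⁸ F.
C = (1/C₁ + 1/C₂)⁻¹ = 2.04×10⁻⁹ F.

2.04 nF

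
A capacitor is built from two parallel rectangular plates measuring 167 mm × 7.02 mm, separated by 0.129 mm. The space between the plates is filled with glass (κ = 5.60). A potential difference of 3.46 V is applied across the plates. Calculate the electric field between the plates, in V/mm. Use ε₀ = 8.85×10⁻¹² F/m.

26.8 V/mm

E = V/d = 3.46 / 1.29×10⁻⁴ = 2.68×10⁴ V/m.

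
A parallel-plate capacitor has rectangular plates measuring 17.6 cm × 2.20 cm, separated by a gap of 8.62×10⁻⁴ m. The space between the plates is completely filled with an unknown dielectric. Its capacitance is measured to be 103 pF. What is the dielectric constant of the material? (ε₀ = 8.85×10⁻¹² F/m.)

A = 17.6 × 2.20 cm² = 3.87×10⁻³ m².
κ = Cd/(ε₀A) = 1.03×10⁻¹⁰ × 8.62×10⁻⁴ / (8.85×10⁻¹² × 3.87×10⁻³) = 2.59.

2.59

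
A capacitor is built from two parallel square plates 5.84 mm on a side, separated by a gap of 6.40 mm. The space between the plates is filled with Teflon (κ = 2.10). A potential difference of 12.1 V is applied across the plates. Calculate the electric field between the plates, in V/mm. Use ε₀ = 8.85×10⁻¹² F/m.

E = V/d = 12.1 / 6.40×10⁻³ = 1.89×10³ V/m.

1.89 V/mm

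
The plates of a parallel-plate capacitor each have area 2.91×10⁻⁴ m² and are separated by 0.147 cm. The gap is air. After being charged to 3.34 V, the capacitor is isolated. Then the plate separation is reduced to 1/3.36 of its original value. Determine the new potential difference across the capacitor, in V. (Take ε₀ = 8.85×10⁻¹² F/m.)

0.994 V

Initially C₁ = ε₀A/d = 8.85×10⁻¹² × 2.91×10⁻⁴ / 1.47×10⁻³ = 1.75×10⁻¹² F.
V₁ = 3.34 V.
Isolated ⇒ Q is held fixed. C₂ = 3.36 C₁ and V = Q/C, so V₂/V₁ = C₁/C₂ = 0.298.
V₂ = 0.298 × 3.34 = 0.994 V.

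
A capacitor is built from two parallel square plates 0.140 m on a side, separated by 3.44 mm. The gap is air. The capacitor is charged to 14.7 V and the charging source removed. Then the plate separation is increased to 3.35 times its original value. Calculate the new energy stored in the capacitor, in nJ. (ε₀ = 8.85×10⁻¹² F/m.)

A = (0.140 m)² = 1.96×10⁻² m².
Initially C₁ = ε₀A/d = 8.85×10⁻¹² × 1.96×10⁻² / 3.44×10⁻³ = 5.04×10⁻¹¹ F.
U₁ = 5.45×10⁻⁹ J.
Isolated ⇒ Q is held fixed. C₂ = 0.299 C₁ and U = Q²/(2C), so U₂/U₁ = C₁/C₂ = 3.35.
U₂ = 3.35 × 5.45×10⁻⁹ = 1.83×10⁻⁸ J.

U ≈ 18.3 nJ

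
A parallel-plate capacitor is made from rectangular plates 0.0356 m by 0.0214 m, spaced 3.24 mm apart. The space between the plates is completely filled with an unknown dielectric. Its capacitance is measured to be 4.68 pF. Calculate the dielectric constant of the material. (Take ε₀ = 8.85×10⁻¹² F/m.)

A = 0.0356 × 0.0214 m² = 7.62×10⁻⁴ m².
κ = Cd/(ε₀A) = 4.68×10⁻¹² × 3.24×10⁻³ / (8.85×10⁻¹² × 7.62×10⁻⁴) = 2.25.

2.25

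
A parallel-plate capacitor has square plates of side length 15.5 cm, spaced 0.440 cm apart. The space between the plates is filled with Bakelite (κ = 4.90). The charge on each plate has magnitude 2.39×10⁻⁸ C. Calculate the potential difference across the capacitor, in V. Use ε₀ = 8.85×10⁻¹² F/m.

101 V

A = (15.5 cm)² = 2.40×10⁻² m².
C = κε₀A/d = 4.90 × 8.85×10⁻¹² × 2.40×10⁻² / 4.40×10⁻³ = 2.37×10⁻¹⁰ F.
V = Q/C = 2.39×10⁻⁸ / 2.37×10⁻¹⁰ = 1.01×10² V.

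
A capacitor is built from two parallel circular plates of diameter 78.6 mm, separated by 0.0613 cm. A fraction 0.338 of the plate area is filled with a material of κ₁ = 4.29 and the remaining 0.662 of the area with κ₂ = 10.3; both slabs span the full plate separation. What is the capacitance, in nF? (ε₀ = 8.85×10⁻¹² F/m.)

C ≈ 0.579 nF

A = π(78.6/2 mm)² = 4.85×10⁻³ m².
Side-by-side slabs ⇒ two capacitors in parallel, each spanning the full gap.
C₁ = κ₁ε₀A₁/d = 4.29 × 8.85×10⁻¹² × 1.64×10⁻³ / 6.13×10⁻⁴ = 1.02×10⁻¹⁰ F.
C₂ = κ₂ε₀A₂/d = 10.3 × 8.85×10⁻¹² × 3.21×10⁻³ / 6.13×10⁻⁴ = 4.78×10⁻¹⁰ F.
C = C₁ + C₂ = 5.79×10⁻¹⁰ F.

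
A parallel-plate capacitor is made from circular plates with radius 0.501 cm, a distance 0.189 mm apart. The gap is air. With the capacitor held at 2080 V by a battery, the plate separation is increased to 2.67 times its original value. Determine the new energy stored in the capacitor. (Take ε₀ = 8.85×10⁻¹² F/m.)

2.99 μJ

A = π(0.501 cm)² = 7.89×10⁻⁵ m².
Initially C₁ = ε₀A/d = 8.85×10⁻¹² × 7.89×10⁻⁵ / 1.89×10⁻⁴ = 3.69×10⁻¹² F.
U₁ = 7.99×10⁻⁶ J.
Battery connected ⇒ V is held fixed. C₂ = 0.375 C₁ and U = ½CV², so U₂/U₁ = C₂/C₁ = 0.375.
U₂ = 0.375 × 7.99×10⁻⁶ = 2.99×10⁻⁶ J.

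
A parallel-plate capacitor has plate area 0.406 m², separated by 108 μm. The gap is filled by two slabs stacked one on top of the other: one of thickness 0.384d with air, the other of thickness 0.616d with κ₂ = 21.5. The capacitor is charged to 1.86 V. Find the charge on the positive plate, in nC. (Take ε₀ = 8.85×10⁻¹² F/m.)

Stacked slabs ⇒ two capacitors in series, each with the full plate area.
C₁ = κ₁ε₀A/d₁ = 1.00 × 8.85×10⁻¹² × 0.406 / 4.15×10⁻⁵ = 8.66×10⁻⁸ F.
C₂ = κ₂ε₀A/d₂ = 21.5 × 8.85×10⁻¹² × 0.406 / 6.65×10⁻⁵ = 1.16×10⁻⁶ F.
C = (1/C₁ + 1/C₂)⁻¹ = 8.06×10⁻⁸ F.
Q = CV = 8.06×10⁻⁸ × 1.86 = 1.50×10⁻⁷ C.

150 nC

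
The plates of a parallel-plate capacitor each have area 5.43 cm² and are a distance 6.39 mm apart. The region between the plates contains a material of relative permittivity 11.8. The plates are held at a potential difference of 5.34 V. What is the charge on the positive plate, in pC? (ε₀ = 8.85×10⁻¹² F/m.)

47.4 pC

A = 5.43 cm² = 5.43×10⁻⁴ m².
C = κε₀A/d = 11.8 × 8.85×10⁻¹² × 5.43×10⁻⁴ / 6.39×10⁻³ = 8.87×10⁻¹² F.
Q = CV = 8.87×10⁻¹² × 5.34 = 4.74×10⁻¹¹ C.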